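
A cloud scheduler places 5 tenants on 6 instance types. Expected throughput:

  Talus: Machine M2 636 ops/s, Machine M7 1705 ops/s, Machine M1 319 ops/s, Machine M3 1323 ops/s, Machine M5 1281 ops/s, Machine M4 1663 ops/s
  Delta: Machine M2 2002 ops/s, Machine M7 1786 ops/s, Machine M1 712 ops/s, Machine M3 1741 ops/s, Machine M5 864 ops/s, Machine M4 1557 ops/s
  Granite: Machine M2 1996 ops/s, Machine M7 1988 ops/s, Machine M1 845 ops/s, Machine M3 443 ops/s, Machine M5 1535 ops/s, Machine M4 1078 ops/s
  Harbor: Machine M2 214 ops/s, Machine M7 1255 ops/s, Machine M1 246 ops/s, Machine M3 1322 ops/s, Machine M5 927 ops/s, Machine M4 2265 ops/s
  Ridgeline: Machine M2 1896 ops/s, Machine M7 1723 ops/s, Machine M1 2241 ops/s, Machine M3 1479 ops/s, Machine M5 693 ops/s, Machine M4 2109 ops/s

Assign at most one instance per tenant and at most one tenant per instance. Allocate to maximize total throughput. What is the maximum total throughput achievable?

Maximum total: 9948 ops/s

Optimal: Talus→Machine M7 (1705 ops/s), Delta→Machine M3 (1741 ops/s), Granite→Machine M2 (1996 ops/s), Harbor→Machine M4 (2265 ops/s), Ridgeline→Machine M1 (2241 ops/s) — total 1705+1741+1996+2265+2241 = 9948 ops/s.
Column-greedy (each instance in turn goes to its best remaining tenant) gives 8481 ops/s, worse by 1467.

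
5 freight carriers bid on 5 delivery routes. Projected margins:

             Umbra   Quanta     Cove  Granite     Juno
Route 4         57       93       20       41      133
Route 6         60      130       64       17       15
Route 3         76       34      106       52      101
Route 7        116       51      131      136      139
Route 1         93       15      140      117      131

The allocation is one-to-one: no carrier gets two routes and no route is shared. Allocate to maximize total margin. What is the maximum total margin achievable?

Maximum total: $615k

This is a one-to-one assignment (maximum-weight bipartite matching).
Optimal: Umbra→Route 3 ($76k), Quanta→Route 6 ($130k), Cove→Route 1 ($140k), Granite→Route 7 ($136k), Juno→Route 4 ($133k) — total 76+130+140+136+133 = $615k.
Column-greedy (each route in turn goes to its best remaining carrier) gives $598k, worse by 17.
Next-best assignment: Umbra→Route 7, Quanta→Route 6, Cove→Route 3, Granite→Route 1, Juno→Route 4 = $602k.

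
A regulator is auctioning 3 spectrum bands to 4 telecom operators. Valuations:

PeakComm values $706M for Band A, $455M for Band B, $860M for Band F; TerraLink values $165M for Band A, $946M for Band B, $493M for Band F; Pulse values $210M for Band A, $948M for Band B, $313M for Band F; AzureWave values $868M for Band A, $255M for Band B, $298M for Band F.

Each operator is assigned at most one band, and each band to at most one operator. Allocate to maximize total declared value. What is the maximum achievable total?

Max total: $2676M

Treat this as an assignment problem: match each operator to one band.
Optimal: AzureWave→Band A ($868M), Pulse→Band B ($948M), PeakComm→Band F ($860M) — total 868+948+860 = $2676M.
Row-greedy (each operator in turn takes its best remaining band) gives $2016M, worse by 660.
Swapping Pulse↔AzureWave (Pulse→Band A $210M, AzureWave→Band B $255M) loses 1351.
Checked against all permutations: $2676M is optimal.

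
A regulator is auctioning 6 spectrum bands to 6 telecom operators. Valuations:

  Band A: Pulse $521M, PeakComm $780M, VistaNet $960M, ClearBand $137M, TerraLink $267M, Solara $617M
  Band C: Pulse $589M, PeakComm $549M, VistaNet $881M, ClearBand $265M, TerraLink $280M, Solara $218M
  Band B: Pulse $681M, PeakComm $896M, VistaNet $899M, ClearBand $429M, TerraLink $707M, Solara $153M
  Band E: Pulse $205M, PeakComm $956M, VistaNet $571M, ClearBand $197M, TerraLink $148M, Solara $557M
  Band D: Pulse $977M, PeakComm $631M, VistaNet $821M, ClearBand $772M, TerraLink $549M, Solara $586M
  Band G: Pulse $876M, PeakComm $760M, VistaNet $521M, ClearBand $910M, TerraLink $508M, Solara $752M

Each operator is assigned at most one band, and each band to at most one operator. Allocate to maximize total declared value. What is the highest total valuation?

This is a one-to-one assignment (maximum-weight bipartite matching).
Optimal: Pulse→Band D ($977M), PeakComm→Band E ($956M), VistaNet→Band C ($881M), ClearBand→Band G ($910M), TerraLink→Band B ($707M), Solara→Band A ($617M) — total 977+956+881+910+707+617 = $5048M.
Max-entry greedy (repeatedly take the single best remaining cell) gives $4728M, worse by 320.
Checked against all permutations: $5048M is optimal.

Max total: $5048M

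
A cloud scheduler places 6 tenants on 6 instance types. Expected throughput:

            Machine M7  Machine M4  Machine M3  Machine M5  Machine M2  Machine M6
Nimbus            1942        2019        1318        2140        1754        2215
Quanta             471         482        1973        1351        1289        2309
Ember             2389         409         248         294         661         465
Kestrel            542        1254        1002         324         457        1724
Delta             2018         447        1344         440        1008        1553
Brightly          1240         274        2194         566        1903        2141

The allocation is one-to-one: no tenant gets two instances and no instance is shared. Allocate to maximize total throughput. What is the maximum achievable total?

Optimal: Nimbus→Machine M5 (2140 ops/s), Quanta→Machine M6 (2309 ops/s), Ember→Machine M7 (2389 ops/s), Kestrel→Machine M4 (1254 ops/s), Delta→Machine M3 (1344 ops/s), Brightly→Machine M2 (1903 ops/s) — total 2140+2309+2389+1254+1344+1903 = 11339 ops/s.
Column-greedy (each instance in turn goes to its best remaining tenant) gives 10685 ops/s, worse by 654.
Next-best assignment: Nimbus→Machine M5, Quanta→Machine M6, Ember→Machine M7, Kestrel→Machine M4, Delta→Machine M2, Brightly→Machine M3 = 11294 ops/s.

Max total: 11339 ops/s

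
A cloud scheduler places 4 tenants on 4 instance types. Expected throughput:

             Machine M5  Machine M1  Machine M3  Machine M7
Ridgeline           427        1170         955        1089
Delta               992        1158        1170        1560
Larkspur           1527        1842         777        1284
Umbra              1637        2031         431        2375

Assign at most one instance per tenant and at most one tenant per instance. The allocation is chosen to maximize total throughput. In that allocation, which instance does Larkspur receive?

Larkspur receives Machine M5.

Optimal: Ridgeline→Machine M1 (1170 ops/s), Delta→Machine M3 (1170 ops/s), Larkspur→Machine M5 (1527 ops/s), Umbra→Machine M7 (2375 ops/s) — total 1170+1170+1527+2375 = 6242 ops/s.
Max-entry greedy (repeatedly take the single best remaining cell) gives 5814 ops/s, worse by 428.
No other one-to-one assignment exceeds 6242 ops/s.
Larkspur's own top instance is Machine M1 (1842 ops/s), but forcing Larkspur→Machine M1 and reassigning the rest optimally gives only 6164 ops/s — worse by 78.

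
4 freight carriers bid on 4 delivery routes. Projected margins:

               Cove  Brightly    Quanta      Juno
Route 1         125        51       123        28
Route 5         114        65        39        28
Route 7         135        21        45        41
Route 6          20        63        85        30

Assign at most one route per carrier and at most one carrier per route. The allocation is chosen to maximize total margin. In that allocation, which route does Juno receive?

Juno receives Route 6.

Optimal: Cove→Route 7 ($135k), Brightly→Route 5 ($65k), Quanta→Route 1 ($123k), Juno→Route 6 ($30k) — total 135+65+123+30 = $353k.
Column-greedy (each route in turn goes to its best remaining carrier) gives $265k, worse by 88.
Next-best assignment: Cove→Route 7, Brightly→Route 6, Quanta→Route 1, Juno→Route 5 = $349k.
Juno's own top route is Route 7 ($41k), but forcing Juno→Route 7 and reassigning the rest optimally gives only $341k — worse by 12.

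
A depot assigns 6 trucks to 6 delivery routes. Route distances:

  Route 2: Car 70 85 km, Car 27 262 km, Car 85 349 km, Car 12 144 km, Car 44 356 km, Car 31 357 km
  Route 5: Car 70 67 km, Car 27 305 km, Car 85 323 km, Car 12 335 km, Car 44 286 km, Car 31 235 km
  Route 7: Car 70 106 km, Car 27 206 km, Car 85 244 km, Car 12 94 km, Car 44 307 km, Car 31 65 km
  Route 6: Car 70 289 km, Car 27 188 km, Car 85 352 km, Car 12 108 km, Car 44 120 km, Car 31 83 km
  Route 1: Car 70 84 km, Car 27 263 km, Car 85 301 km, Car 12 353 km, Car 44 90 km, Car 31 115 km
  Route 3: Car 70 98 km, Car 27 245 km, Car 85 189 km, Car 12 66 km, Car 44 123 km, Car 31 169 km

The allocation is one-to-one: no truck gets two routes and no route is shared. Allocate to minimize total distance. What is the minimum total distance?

Minimum total: 743 km

This is the linear assignment problem.
Optimal: Car 70→Route 5 (67 km), Car 27→Route 6 (188 km), Car 85→Route 3 (189 km), Car 12→Route 2 (144 km), Car 44→Route 1 (90 km), Car 31→Route 7 (65 km) — total 67+188+189+144+90+65 = 743 km.
Row-greedy (each truck in turn takes its cheapest remaining route) gives 985 km, worse by 242.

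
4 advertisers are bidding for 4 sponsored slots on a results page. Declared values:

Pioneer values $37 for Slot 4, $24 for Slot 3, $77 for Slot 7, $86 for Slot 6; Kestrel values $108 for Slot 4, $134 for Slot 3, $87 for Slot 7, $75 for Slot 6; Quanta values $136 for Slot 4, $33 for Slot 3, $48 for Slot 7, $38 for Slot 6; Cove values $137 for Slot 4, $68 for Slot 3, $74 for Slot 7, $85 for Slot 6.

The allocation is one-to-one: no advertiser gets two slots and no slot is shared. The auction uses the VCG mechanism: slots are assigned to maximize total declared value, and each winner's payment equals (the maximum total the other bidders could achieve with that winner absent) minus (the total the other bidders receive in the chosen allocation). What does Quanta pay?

Efficient allocation: Pioneer→Slot 7 ($77), Kestrel→Slot 3 ($134), Quanta→Slot 4 ($136), Cove→Slot 6 ($85); total welfare W = $432.
Quanta receives Slot 4 at value $136, so the others get W − 136 = $296.
Without Quanta: best allocation of the remaining 3 bidders over all 4 slots is Pioneer→Slot 6 ($86), Kestrel→Slot 3 ($134), Cove→Slot 4 ($137), total $357.
VCG payment = (others' best without Quanta) − (others' welfare with Quanta) = 357 − 296 = $61.

Quanta pays $61.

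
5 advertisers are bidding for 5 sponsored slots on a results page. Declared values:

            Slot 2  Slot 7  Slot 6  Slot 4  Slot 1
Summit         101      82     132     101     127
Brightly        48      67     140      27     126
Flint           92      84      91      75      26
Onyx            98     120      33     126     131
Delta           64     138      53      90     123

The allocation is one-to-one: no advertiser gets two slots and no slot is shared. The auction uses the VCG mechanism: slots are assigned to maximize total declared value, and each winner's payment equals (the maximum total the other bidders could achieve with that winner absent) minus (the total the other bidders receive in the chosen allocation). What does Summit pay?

Summit pays $5.

Efficient allocation: Summit→Slot 1 ($127), Brightly→Slot 6 ($140), Flint→Slot 2 ($92), Onyx→Slot 4 ($126), Delta→Slot 7 ($138); total welfare W = $623.
Summit receives Slot 1 at value $127, so the others get W − 127 = $496.
Without Summit: best allocation of the remaining 4 bidders over all 5 slots is Brightly→Slot 6 ($140), Flint→Slot 2 ($92), Onyx→Slot 1 ($131), Delta→Slot 7 ($138), total $501.
VCG payment = (others' best without Summit) − (others' welfare with Summit) = 501 − 496 = $5.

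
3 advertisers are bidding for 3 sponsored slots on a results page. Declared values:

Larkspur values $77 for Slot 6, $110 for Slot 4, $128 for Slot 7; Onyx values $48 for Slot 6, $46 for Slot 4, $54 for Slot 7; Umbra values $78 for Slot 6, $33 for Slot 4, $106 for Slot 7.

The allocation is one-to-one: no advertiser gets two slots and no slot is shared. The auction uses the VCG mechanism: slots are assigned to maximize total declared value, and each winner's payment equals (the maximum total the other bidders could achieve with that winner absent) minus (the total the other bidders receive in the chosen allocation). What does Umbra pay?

Efficient allocation: Larkspur→Slot 4 ($110), Onyx→Slot 6 ($48), Umbra→Slot 7 ($106); total welfare W = $264.
Umbra receives Slot 7 at value $106, so the others get W − 106 = $158.
Without Umbra: best allocation of the remaining 2 bidders over all 3 slots is Larkspur→Slot 7 ($128), Onyx→Slot 6 ($48), total $176.
VCG payment = (others' best without Umbra) − (others' welfare with Umbra) = 176 − 158 = $18.

Umbra pays $18.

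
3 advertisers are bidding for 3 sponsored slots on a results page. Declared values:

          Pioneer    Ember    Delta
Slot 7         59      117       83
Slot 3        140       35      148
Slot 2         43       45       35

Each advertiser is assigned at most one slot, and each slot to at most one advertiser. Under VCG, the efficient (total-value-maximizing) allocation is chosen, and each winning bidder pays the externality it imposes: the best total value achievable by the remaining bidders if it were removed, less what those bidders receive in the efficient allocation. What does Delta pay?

Delta pays $97.

Efficient allocation: Pioneer→Slot 2 ($43), Ember→Slot 7 ($117), Delta→Slot 3 ($148); total welfare W = $308.
Delta receives Slot 3 at value $148, so the others get W − 148 = $160.
Without Delta: best allocation of the remaining 2 bidders over all 3 slots is Pioneer→Slot 3 ($140), Ember→Slot 7 ($117), total $257.
VCG payment = (others' best without Delta) − (others' welfare with Delta) = 257 − 160 = $97.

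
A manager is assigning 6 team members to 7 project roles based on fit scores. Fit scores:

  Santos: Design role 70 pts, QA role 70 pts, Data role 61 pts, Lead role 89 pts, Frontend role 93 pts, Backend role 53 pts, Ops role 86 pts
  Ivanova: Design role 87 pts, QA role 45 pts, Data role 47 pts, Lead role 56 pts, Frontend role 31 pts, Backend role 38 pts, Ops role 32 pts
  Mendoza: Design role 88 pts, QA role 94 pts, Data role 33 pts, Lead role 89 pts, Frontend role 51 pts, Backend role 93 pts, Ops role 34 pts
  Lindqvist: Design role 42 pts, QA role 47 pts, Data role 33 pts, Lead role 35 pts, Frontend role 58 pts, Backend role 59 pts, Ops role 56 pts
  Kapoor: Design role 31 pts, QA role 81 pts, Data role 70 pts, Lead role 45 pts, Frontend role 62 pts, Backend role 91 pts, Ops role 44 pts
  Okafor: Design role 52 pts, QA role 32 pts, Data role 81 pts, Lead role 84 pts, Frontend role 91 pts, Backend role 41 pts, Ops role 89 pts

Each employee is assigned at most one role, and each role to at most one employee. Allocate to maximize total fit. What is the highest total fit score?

Maximum total: 508 pts

Optimal: Santos→Lead role (89 pts), Ivanova→Design role (87 pts), Mendoza→QA role (94 pts), Lindqvist→Frontend role (58 pts), Kapoor→Backend role (91 pts), Okafor→Ops role (89 pts) — total 89+87+94+58+91+89 = 508 pts.
Max-entry greedy (repeatedly take the single best remaining cell) gives 489 pts, worse by 19.
Swapping Ivanova↔Kapoor (Ivanova→Backend role 38 pts, Kapoor→Design role 31 pts) loses 109.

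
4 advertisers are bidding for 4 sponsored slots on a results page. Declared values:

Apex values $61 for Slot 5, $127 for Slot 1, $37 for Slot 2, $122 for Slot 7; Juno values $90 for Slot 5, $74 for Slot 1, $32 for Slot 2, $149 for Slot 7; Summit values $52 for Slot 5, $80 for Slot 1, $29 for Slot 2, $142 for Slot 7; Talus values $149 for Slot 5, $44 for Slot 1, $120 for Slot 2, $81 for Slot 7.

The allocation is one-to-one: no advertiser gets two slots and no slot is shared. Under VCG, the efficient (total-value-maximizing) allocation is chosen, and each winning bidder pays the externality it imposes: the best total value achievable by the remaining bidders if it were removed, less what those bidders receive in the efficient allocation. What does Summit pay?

Summit pays $88.

Efficient allocation: Apex→Slot 1 ($127), Juno→Slot 5 ($90), Summit→Slot 7 ($142), Talus→Slot 2 ($120); total welfare W = $479.
Summit receives Slot 7 at value $142, so the others get W − 142 = $337.
Without Summit: best allocation of the remaining 3 bidders over all 4 slots is Apex→Slot 1 ($127), Juno→Slot 7 ($149), Talus→Slot 5 ($149), total $425.
VCG payment = (others' best without Summit) − (others' welfare with Summit) = 425 − 337 = $88.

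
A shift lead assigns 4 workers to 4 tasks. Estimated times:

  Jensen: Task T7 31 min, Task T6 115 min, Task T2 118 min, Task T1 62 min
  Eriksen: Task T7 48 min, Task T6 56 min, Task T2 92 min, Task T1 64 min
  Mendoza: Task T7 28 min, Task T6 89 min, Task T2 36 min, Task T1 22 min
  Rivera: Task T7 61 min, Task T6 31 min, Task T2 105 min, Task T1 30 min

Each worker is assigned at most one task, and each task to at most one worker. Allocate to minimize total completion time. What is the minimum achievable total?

Treat this as an assignment problem: match each worker to one task.
Optimal: Jensen→Task T7 (31 min), Eriksen→Task T6 (56 min), Mendoza→Task T2 (36 min), Rivera→Task T1 (30 min) — total 31+56+36+30 = 153 min.
Min-entry greedy (repeatedly take the single cheapest remaining cell) gives 176 min, worse by 23.
Next-best assignment: Jensen→Task T7, Eriksen→Task T1, Mendoza→Task T2, Rivera→Task T6 = 162 min.
Swapping Eriksen↔Jensen (Eriksen→Task T7 48 min, Jensen→Task T6 115 min) adds 76.
No other one-to-one assignment undercuts 153 min.

Minimum total: 153 min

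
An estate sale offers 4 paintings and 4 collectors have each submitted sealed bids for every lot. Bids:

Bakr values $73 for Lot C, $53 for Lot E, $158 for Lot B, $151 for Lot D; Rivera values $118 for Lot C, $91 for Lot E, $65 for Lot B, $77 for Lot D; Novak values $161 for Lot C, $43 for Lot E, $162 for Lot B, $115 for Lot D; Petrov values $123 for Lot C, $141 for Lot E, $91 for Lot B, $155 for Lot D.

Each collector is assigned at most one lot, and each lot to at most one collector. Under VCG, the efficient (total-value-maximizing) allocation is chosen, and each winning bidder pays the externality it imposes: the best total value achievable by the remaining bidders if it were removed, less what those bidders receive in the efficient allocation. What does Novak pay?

Efficient allocation: Bakr→Lot D ($151), Rivera→Lot C ($118), Novak→Lot B ($162), Petrov→Lot E ($141); total welfare W = $572.
Novak receives Lot B at value $162, so the others get W − 162 = $410.
Without Novak: best allocation of the remaining 3 bidders over all 4 lots is Bakr→Lot B ($158), Rivera→Lot C ($118), Petrov→Lot D ($155), total $431.
VCG payment = (others' best without Novak) − (others' welfare with Novak) = 431 − 410 = $21.

Novak pays $21.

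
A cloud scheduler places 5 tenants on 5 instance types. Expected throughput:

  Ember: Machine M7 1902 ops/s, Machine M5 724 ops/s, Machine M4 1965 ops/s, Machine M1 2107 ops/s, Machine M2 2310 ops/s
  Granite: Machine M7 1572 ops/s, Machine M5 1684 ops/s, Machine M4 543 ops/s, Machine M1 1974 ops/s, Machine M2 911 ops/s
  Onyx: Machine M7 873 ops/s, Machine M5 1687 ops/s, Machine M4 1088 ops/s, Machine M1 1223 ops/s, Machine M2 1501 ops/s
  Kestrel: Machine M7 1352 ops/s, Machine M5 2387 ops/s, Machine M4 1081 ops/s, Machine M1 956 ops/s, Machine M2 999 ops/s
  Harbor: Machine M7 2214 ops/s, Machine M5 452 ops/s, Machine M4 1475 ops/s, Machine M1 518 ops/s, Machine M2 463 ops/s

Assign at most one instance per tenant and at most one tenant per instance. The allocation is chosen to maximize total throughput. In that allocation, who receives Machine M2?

Onyx receives Machine M2.

Optimal: Ember→Machine M4 (1965 ops/s), Granite→Machine M1 (1974 ops/s), Onyx→Machine M2 (1501 ops/s), Kestrel→Machine M5 (2387 ops/s), Harbor→Machine M7 (2214 ops/s) — total 1965+1974+1501+2387+2214 = 10041 ops/s.
Row-greedy (each tenant in turn takes its best remaining instance) gives 8798 ops/s, worse by 1243.
Next-best assignment: Ember→Machine M2, Granite→Machine M1, Onyx→Machine M4, Kestrel→Machine M5, Harbor→Machine M7 = 9973 ops/s.
Onyx's own top instance is Machine M5 (1687 ops/s), but forcing Onyx→Machine M5 and reassigning the rest optimally gives only 9266 ops/s — worse by 775.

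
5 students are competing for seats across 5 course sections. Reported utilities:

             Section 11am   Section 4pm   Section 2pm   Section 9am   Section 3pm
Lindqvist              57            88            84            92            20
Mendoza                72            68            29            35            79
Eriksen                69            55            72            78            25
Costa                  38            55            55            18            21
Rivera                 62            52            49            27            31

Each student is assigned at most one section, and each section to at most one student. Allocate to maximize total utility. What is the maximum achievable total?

Maximum total: 362 points

Treat this as an assignment problem: match each student to one section.
Optimal: Lindqvist→Section 4pm (88 points), Mendoza→Section 3pm (79 points), Eriksen→Section 9am (78 points), Costa→Section 2pm (55 points), Rivera→Section 11am (62 points) — total 88+79+78+55+62 = 362 points.
Row-greedy (each student in turn takes its best remaining section) gives 360 points, worse by 2.
Next-best assignment: Lindqvist→Section 9am, Mendoza→Section 3pm, Eriksen→Section 2pm, Costa→Section 4pm, Rivera→Section 11am = 360 points.
Every other assignment is strictly worse.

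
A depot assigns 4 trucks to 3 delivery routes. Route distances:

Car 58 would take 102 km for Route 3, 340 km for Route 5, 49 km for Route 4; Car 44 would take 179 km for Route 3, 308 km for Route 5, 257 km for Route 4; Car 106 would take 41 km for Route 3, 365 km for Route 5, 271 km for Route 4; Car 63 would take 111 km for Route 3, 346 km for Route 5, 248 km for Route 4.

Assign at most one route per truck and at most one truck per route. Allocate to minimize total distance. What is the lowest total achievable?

This is the linear assignment problem.
Optimal: Car 106→Route 3 (41 km), Car 44→Route 5 (308 km), Car 58→Route 4 (49 km) — total 41+308+49 = 398 km.
Row-greedy (each truck in turn takes its cheapest remaining route) gives 593 km, worse by 195.

Min total: 398 km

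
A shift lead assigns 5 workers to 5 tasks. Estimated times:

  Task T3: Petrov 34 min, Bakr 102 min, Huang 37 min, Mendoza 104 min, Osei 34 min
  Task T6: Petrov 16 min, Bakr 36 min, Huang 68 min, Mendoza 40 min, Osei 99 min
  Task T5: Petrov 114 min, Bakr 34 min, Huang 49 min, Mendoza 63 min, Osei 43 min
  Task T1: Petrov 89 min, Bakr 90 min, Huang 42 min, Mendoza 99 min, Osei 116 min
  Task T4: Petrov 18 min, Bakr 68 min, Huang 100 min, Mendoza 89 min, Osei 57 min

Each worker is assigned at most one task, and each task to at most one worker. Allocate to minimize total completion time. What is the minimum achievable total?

Minimum total: 168 min

Optimal: Petrov→Task T4 (18 min), Bakr→Task T5 (34 min), Huang→Task T1 (42 min), Mendoza→Task T6 (40 min), Osei→Task T3 (34 min) — total 18+34+42+40+34 = 168 min.
Row-greedy (each worker in turn takes its cheapest remaining task) gives 292 min, worse by 124.
Swapping Osei↔Huang (Osei→Task T1 116 min, Huang→Task T3 37 min) adds 77.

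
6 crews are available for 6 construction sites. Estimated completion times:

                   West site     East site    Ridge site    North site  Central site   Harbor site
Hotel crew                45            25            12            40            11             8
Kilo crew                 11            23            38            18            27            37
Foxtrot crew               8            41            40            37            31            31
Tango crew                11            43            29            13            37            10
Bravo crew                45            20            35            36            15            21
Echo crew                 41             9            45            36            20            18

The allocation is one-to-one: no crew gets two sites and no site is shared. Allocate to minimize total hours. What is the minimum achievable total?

Treat this as an assignment problem: match each crew to one site.
Optimal: Hotel crew→Ridge site (12 hours), Kilo crew→North site (18 hours), Foxtrot crew→West site (8 hours), Tango crew→Harbor site (10 hours), Bravo crew→Central site (15 hours), Echo crew→East site (9 hours) — total 12+18+8+10+15+9 = 72 hours.

Minimum total: 72 hours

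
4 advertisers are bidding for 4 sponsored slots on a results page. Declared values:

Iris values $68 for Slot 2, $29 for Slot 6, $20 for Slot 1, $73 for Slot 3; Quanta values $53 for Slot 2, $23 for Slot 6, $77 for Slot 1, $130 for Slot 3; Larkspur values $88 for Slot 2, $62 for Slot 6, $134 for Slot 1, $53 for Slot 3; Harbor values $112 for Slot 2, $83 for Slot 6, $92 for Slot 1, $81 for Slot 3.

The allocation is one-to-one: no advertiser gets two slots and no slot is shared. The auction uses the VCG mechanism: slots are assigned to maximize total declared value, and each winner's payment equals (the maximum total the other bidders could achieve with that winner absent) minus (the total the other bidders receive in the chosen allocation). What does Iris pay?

Efficient allocation: Iris→Slot 2 ($68), Quanta→Slot 3 ($130), Larkspur→Slot 1 ($134), Harbor→Slot 6 ($83); total welfare W = $415.
Iris receives Slot 2 at value $68, so the others get W − 68 = $347.
Without Iris: best allocation of the remaining 3 bidders over all 4 slots is Quanta→Slot 3 ($130), Larkspur→Slot 1 ($134), Harbor→Slot 2 ($112), total $376.
VCG payment = (others' best without Iris) − (others' welfare with Iris) = 376 − 347 = $29.

Iris pays $29.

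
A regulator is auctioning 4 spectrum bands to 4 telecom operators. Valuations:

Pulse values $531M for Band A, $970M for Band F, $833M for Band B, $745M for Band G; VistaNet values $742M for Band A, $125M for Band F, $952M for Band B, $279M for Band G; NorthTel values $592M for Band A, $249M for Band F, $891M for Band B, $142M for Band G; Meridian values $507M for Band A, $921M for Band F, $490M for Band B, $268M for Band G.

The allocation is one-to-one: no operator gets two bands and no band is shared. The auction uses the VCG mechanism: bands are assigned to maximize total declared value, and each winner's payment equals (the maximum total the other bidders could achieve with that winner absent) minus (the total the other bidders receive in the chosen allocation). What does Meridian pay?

Efficient allocation: Pulse→Band G ($745M), VistaNet→Band A ($742M), NorthTel→Band B ($891M), Meridian→Band F ($921M); total welfare W = $3299M.
Meridian receives Band F at value $921M, so the others get W − 921 = $2378M.
Without Meridian: best allocation of the remaining 3 bidders over all 4 bands is Pulse→Band F ($970M), VistaNet→Band A ($742M), NorthTel→Band B ($891M), total $2603M.
VCG payment = (others' best without Meridian) − (others' welfare with Meridian) = 2603 − 2378 = $225M.

Meridian pays $225M.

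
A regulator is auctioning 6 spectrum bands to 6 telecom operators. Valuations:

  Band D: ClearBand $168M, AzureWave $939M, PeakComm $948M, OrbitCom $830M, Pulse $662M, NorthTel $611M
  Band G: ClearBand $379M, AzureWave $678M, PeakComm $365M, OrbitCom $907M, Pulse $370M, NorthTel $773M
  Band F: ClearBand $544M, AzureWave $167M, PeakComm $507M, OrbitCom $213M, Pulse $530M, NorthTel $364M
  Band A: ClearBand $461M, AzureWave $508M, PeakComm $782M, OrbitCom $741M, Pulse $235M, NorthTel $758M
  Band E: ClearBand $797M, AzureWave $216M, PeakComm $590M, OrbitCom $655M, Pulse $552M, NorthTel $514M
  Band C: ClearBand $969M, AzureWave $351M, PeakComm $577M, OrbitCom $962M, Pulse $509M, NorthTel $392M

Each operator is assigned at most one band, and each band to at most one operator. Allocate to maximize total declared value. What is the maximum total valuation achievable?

Maximum total: $4783M

Optimal: ClearBand→Band E ($797M), AzureWave→Band D ($939M), PeakComm→Band A ($782M), OrbitCom→Band C ($962M), Pulse→Band F ($530M), NorthTel→Band G ($773M) — total 797+939+782+962+530+773 = $4783M.
Max-entry greedy (repeatedly take the single best remaining cell) gives $4301M, worse by 482.
Next-best assignment: ClearBand→Band C, AzureWave→Band D, PeakComm→Band E, OrbitCom→Band G, Pulse→Band F, NorthTel→Band A = $4693M.
Every other assignment is strictly worse.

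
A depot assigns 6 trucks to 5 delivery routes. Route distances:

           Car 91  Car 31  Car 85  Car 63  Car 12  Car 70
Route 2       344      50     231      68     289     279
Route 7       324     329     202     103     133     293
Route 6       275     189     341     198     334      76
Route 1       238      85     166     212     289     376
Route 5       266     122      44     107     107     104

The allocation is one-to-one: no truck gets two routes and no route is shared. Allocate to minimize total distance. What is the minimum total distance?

Minimum total: 406 km

This is a one-to-one assignment (minimum-cost bipartite matching).
Optimal: Car 63→Route 2 (68 km), Car 12→Route 7 (133 km), Car 70→Route 6 (76 km), Car 31→Route 1 (85 km), Car 85→Route 5 (44 km) — total 68+133+76+85+44 = 406 km.
Next-best assignment: Car 31→Route 2, Car 63→Route 7, Car 70→Route 6, Car 85→Route 1, Car 12→Route 5 = 502 km.
Swapping Car 70↔Car 85 (Car 70→Route 5 104 km, Car 85→Route 6 341 km) adds 325.
No other one-to-one assignment undercuts 406 km.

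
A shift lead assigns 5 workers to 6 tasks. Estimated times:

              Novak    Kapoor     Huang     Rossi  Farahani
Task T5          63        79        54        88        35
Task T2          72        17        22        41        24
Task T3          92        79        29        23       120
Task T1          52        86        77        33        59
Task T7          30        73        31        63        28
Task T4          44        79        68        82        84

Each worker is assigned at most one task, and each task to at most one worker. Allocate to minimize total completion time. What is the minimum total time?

Min total: 144 min

Optimal: Novak→Task T7 (30 min), Kapoor→Task T2 (17 min), Huang→Task T3 (29 min), Rossi→Task T1 (33 min), Farahani→Task T5 (35 min) — total 30+17+29+33+35 = 144 min.
Column-greedy (each task in turn goes to its cheapest remaining worker) gives 158 min, worse by 14.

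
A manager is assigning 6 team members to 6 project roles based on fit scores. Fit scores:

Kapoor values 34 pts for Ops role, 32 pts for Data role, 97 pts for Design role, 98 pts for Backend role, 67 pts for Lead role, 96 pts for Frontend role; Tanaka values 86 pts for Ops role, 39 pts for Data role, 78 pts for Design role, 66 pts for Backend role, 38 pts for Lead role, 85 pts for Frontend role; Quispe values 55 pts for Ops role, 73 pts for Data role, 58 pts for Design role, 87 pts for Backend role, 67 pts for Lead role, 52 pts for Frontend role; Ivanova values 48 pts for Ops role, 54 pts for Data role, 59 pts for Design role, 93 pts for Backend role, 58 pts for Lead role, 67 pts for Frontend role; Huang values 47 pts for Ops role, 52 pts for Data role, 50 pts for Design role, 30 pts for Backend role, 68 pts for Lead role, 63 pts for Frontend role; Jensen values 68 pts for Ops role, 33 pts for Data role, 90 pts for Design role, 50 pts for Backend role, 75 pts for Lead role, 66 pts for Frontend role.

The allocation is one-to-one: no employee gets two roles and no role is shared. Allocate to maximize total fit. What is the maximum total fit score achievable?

Maximum total: 506 pts

Optimal: Kapoor→Frontend role (96 pts), Tanaka→Ops role (86 pts), Quispe→Data role (73 pts), Ivanova→Backend role (93 pts), Huang→Lead role (68 pts), Jensen→Design role (90 pts) — total 96+86+73+93+68+90 = 506 pts.
Column-greedy (each role in turn goes to its best remaining employee) gives 487 pts, worse by 19.
Next-best assignment: Kapoor→Design role, Tanaka→Ops role, Quispe→Data role, Ivanova→Backend role, Huang→Frontend role, Jensen→Lead role = 487 pts.
Swapping Kapoor↔Jensen (Kapoor→Design role 97 pts, Jensen→Frontend role 66 pts) loses 23.
Every other assignment is strictly worse.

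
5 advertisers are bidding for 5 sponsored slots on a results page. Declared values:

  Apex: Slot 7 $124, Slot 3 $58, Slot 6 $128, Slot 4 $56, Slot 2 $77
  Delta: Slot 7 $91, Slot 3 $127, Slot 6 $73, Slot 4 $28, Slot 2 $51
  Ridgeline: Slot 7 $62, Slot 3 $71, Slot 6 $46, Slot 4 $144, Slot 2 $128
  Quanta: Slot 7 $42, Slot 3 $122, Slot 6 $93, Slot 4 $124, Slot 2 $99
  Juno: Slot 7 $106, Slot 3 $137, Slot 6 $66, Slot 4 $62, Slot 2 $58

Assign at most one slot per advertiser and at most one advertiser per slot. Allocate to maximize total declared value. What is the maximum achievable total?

Maximum total: $613

Optimal: Apex→Slot 6 ($128), Delta→Slot 3 ($127), Ridgeline→Slot 2 ($128), Quanta→Slot 4 ($124), Juno→Slot 7 ($106) — total 128+127+128+124+106 = $613.
Row-greedy (each advertiser in turn takes its best remaining slot) gives $604, worse by 9.
Every other assignment is strictly worse.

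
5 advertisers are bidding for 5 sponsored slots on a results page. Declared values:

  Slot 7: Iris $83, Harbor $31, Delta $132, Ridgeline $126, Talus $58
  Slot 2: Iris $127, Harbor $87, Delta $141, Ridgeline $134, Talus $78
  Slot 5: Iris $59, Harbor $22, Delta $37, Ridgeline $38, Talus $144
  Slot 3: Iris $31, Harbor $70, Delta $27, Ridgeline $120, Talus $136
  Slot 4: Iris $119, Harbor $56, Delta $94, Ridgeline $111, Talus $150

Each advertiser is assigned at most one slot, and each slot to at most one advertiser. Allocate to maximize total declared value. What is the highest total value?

Optimal: Iris→Slot 4 ($119), Harbor→Slot 2 ($87), Delta→Slot 7 ($132), Ridgeline→Slot 3 ($120), Talus→Slot 5 ($144) — total 119+87+132+120+144 = $602.
Column-greedy (each slot in turn goes to its best remaining advertiser) gives $599, worse by 3.
Next-best assignment: Iris→Slot 4, Harbor→Slot 3, Delta→Slot 2, Ridgeline→Slot 7, Talus→Slot 5 = $600.
Checked against all permutations: $602 is optimal.

Maximum total: $602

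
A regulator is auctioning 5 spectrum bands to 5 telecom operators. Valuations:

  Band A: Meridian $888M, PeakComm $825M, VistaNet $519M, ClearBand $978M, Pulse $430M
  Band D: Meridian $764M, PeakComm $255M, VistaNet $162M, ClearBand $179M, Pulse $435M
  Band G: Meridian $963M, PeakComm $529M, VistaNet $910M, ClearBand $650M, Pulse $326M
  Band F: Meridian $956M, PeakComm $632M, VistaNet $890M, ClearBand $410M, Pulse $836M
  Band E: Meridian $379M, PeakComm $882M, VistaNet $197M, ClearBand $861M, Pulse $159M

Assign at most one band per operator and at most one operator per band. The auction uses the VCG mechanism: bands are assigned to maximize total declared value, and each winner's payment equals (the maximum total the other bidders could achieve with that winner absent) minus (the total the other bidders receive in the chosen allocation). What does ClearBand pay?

Efficient allocation: Meridian→Band D ($764M), PeakComm→Band E ($882M), VistaNet→Band G ($910M), ClearBand→Band A ($978M), Pulse→Band F ($836M); total welfare W = $4370M.
ClearBand receives Band A at value $978M, so the others get W − 978 = $3392M.
Without ClearBand: best allocation of the remaining 4 bidders over all 5 bands is Meridian→Band A ($888M), PeakComm→Band E ($882M), VistaNet→Band G ($910M), Pulse→Band F ($836M), total $3516M.
VCG payment = (others' best without ClearBand) − (others' welfare with ClearBand) = 3516 − 3392 = $124M.

ClearBand pays $124M.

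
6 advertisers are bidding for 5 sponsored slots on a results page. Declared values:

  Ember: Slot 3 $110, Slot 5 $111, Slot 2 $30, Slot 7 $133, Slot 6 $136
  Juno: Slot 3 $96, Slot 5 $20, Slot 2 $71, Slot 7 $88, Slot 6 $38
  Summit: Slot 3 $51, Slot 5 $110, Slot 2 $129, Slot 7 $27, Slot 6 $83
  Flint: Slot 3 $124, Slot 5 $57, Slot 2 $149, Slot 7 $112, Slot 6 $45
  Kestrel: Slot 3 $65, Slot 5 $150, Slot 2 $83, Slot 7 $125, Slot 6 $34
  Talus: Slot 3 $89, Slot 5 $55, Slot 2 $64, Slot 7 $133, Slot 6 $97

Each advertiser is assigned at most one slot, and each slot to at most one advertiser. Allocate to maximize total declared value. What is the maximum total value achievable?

Maximum total: $672

This is a one-to-one assignment (maximum-weight bipartite matching).
Optimal: Flint→Slot 3 ($124), Kestrel→Slot 5 ($150), Summit→Slot 2 ($129), Talus→Slot 7 ($133), Ember→Slot 6 ($136) — total 124+150+129+133+136 = $672.
Column-greedy (each slot in turn goes to its best remaining advertiser) gives $633, worse by 39.
Next-best assignment: Juno→Slot 3, Kestrel→Slot 5, Flint→Slot 2, Talus→Slot 7, Ember→Slot 6 = $664.
Every other assignment is strictly worse.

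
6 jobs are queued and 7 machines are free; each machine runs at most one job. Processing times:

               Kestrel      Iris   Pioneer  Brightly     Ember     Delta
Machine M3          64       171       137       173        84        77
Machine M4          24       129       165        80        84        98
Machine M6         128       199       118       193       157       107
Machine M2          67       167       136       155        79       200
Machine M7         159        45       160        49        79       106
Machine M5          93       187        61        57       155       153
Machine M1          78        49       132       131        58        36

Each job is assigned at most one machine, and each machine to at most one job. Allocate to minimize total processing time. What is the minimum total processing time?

Optimal: Kestrel→Machine M4 (24 min), Iris→Machine M1 (49 min), Pioneer→Machine M5 (61 min), Brightly→Machine M7 (49 min), Ember→Machine M2 (79 min), Delta→Machine M3 (77 min) — total 24+49+61+49+79+77 = 339 min.
Column-greedy (each machine in turn goes to its cheapest remaining job) gives 436 min, worse by 97.
Next-best assignment: Kestrel→Machine M4, Iris→Machine M7, Pioneer→Machine M6, Brightly→Machine M5, Ember→Machine M2, Delta→Machine M1 = 359 min.

Minimum total: 339 min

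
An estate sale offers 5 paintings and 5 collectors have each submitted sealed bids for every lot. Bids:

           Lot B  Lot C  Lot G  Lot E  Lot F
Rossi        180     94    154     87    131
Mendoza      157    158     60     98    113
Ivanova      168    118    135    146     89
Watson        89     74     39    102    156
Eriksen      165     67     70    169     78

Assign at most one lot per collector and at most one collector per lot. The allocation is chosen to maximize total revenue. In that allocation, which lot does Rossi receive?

Rossi receives Lot G.

Optimal: Rossi→Lot G ($154), Mendoza→Lot C ($158), Ivanova→Lot B ($168), Watson→Lot F ($156), Eriksen→Lot E ($169) — total 154+158+168+156+169 = $805.
Row-greedy (each collector in turn takes its best remaining lot) gives $710, worse by 95.
Swapping Rossi↔Ivanova (Rossi→Lot B $180, Ivanova→Lot G $135) loses 7.
Rossi's own top lot is Lot B ($180), but forcing Rossi→Lot B and reassigning the rest optimally gives only $798 — worse by 7.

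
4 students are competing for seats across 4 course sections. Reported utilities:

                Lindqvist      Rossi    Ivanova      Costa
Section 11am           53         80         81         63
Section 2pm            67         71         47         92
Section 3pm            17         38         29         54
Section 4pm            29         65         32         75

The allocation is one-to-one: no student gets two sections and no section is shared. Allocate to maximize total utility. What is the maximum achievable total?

Optimal: Lindqvist→Section 2pm (67 points), Rossi→Section 4pm (65 points), Ivanova→Section 11am (81 points), Costa→Section 3pm (54 points) — total 67+65+81+54 = 267 points.
Row-greedy (each student in turn takes its best remaining section) gives 233 points, worse by 34.
Next-best assignment: Lindqvist→Section 2pm, Rossi→Section 3pm, Ivanova→Section 11am, Costa→Section 4pm = 261 points.

Maximum total: 267 points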